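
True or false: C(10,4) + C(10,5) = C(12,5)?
False

Pascal's identity gives C(11,5) = 462, whereas C(12,5) = 792.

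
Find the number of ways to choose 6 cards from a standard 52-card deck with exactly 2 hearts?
6,415,578

Explanation: 13 hearts and 39 non-hearts: C(13,2) × C(39,4) = 78 × 82251 = 6,415,578.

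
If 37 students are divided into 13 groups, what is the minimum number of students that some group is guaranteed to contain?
3

Pigeonhole: ⌈37/13⌉ = 3.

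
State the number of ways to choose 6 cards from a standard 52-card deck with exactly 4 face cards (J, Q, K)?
12 face cards and 40 non-face cards: C(12,4) × C(40,2) = 495 × 780 = 386,100.
Final answer: 386,100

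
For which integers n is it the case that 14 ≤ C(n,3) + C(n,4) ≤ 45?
5, 6

Working:
C(4,3)+C(4,4)=5; C(5,3)+C(5,4)=15; C(6,3)+C(6,4)=35; C(7,3)+C(7,4)=70. So valid n = 5, 6.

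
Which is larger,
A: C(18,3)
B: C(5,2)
A

Reasoning: A=C(18,3)=816, B=C(5,2)=10.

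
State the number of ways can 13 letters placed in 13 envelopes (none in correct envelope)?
2,290,792,932

Using D(n) = (n-1)[D(n-1) + D(n-2)]:
D(13) = (13-1) × [D(12) + D(11)]
      = 12 × [176214841 + 14684570]
      = 12 × 190899411
      = 2,290,792,932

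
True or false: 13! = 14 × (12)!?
False

Reasoning: 13! = 13 × 12! = 6,227,020,800, but 14 × 12! = 6,706,022,400.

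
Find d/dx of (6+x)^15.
15(6+x)^14
Using the power rule: d/dx (6+x)^15 = 15(6+x)^{14}.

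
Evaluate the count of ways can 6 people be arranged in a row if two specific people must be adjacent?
240

Working:
Treat pair as unit: (6-1)! arrangements × 2 internal orders = 240.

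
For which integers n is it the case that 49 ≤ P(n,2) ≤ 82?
8, 9

P(7,2)=42; P(8,2)=56; P(9,2)=72; P(10,2)=90. So valid n = 8, 9.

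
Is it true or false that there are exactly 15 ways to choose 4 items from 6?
C(6,4) = 15.
Final answer: True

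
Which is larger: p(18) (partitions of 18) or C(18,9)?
C(18,9)
Pentagonal recurrence p(n) = p(n−1) + p(n−2) − p(n−5) − p(n−7) + …: p(18) = p(17) + p(16) − p(13) − p(11) + p(6) + p(3) = 297 + 231 − 101 − 56 + 11 + 3 = 385; C(18,9) = 48,620.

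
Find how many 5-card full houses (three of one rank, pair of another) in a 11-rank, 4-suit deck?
2,640
Triple rank: 11. Triple suits: C(4,3)=4. Pair rank: 10. Pair suits: C(4,2)=6. Total: 2,640.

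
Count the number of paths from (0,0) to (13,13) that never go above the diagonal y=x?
Counted by the Catalan number C_13: C_13 = C(26,13)/(13+1) = 10,400,600/14 = 742,900.

Answer: 742,900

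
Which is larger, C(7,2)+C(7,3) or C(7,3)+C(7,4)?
C(7,3)+C(7,4)

Explanation: First=56, Second=70.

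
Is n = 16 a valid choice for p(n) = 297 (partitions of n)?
No

Pentagonal recurrence p(n) = p(n−1) + p(n−2) − p(n−5) − p(n−7) + …: p(16) = p(15) + p(14) − p(11) − p(9) + p(4) + p(1) = 176 + 135 − 56 − 30 + 5 + 1 = 231, which does not equal 297.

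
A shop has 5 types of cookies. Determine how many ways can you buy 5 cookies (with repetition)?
126

Working:
Stars and bars: C(5+5-1, 5) = C(9, 5) = 126.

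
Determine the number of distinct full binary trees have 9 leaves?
1,430

Using the Catalan number formula: C_n = C(2n, n) / (n+1)
C_8 = C(16, 8) / (8+1)
     = 12870 / 9
     = 1,430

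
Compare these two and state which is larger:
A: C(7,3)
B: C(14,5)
A=C(7,3)=35, B=C(14,5)=2,002.
Final answer: B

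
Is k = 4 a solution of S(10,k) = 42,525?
No

S(10,4) = 4·S(9,4) + S(9,3) = 4·7,770 + 3,025 = 34,105, which does not equal 42,525.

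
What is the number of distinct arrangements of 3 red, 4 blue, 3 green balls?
4,200

Solution: Multinomial: 10!/(3! × 4! × 3!) = 4,200.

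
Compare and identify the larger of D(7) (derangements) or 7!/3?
D(7) = (7-1)·[D(6) + D(5)] = 6·[265 + 44] = 1,854; 7!/3 = 5,040/3 = 1,680.
Final answer: D(7)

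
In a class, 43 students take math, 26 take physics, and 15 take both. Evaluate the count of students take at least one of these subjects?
54

Reasoning: |A∪B| = |A|+|B|-|A∩B| = 43+26-15 = 54.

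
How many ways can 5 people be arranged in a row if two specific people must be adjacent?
48

Reasoning: Treat pair as unit: (5-1)! arrangements × 2 internal orders = 48.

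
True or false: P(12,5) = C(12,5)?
False

Reasoning: P(12,5) = 95,040 and C(12,5) = 792; P(n,r) = r! × C(n,r) so P > C whenever r ≥ 2.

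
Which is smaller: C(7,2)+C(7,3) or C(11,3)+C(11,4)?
C(7,2)+C(7,3)

Solution: First=56, Second=495.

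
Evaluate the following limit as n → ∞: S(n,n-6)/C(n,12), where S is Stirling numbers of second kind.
10395

The leading term of S(n,n-6) as a polynomial in n is (11)!!·C(n,12), so the ratio → (11)!! = 10395.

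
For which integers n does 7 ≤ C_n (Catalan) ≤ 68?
4, 5
C_3=5; C_4=14; C_5=42; C_6=132. So valid n = 4, 5.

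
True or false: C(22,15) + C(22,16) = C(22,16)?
False

Pascal's identity gives C(23,16) = 245,157, whereas C(22,16) = 74,613.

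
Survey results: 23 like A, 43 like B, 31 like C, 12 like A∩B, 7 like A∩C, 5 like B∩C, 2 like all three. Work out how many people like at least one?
|A∪B∪C| = 23+43+31-12-7-5+2 = 75.

Answer: 75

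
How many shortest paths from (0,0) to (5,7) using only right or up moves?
792

Choose 5 rights from 12 moves: C(12,5) = 792.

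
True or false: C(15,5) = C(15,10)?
C(15,5) = C(15,15-5) by the symmetry property; both equal 3,003.
Final answer: True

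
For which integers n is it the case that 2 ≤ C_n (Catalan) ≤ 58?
C_1=1; C_2=2; C_3=5; C_4=14; C_5=42; C_6=132. So valid n = 2, 3, 4, 5.

Answer: 2, 3, 4, 5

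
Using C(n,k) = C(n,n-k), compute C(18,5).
8,568

Solution: C(18,5) = C(18,13) = 8,568.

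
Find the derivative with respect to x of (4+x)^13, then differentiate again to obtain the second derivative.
156(4+x)^11

Solution: First derivative: 13(4+x)^{12}. Second derivative: 13·12·(4+x)^{11} = 156(4+x)^{11}.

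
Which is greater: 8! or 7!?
8!

8!=40,320, 7!=5,040. 8! > 7!.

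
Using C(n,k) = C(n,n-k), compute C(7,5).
21

Reasoning: C(7,5) = C(7,2) = 21.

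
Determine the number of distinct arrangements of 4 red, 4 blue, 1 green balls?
630

Reasoning: Multinomial: 9!/(4! × 4! × 1!) = 630.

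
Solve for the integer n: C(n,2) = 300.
25

Reasoning: C(n,2) = n(n−1)/2! is increasing in n, and n(n−1) = 2!·300 = 600 ≈ (n−0.5)^2 gives n ≈ 25.0. Check: C(23,2) = 253, C(24,2) = 276, C(25,2) = 300 ✓. So n = 25.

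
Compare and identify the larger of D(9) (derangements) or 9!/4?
D(9)

Working:
D(9) = (9-1)·[D(8) + D(7)] = 8·[14,833 + 1,854] = 133,496; 9!/4 = 362,880/4 = 90,720.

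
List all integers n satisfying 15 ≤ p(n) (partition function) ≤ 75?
7, 8, 9, 10, 11

Working:
Tabulating p(n) via p(n) = p(n−1) + p(n−2) − p(n−5) − p(n−7) + …: p(6)=11; p(7)=15; p(8)=22; p(9)=30; p(10)=42; p(11)=56; p(12)=77. So valid n = 7, 8, 9, 10, 11.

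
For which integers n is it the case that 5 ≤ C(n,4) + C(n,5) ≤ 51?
C(4,4)+C(4,5)=1; C(5,4)+C(5,5)=6; C(6,4)+C(6,5)=21; C(7,4)+C(7,5)=56. So valid n = 5, 6.

Answer: 5, 6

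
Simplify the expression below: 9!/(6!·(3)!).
84

Solution: This is C(9,6) = 84.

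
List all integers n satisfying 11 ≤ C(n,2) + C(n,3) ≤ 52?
5, 6

Explanation: C(4,2)+C(4,3)=10; C(5,2)+C(5,3)=20; C(6,2)+C(6,3)=35; C(7,2)+C(7,3)=56. So valid n = 5, 6.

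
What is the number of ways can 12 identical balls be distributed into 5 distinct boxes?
1,820

C(12+5-1, 5-1) = C(16, 4) = 1,820.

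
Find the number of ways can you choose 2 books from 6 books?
15

Working:
C(6,2) = 6! / (2! × (6-2)!)
         = 6! / (2! × 4!)
         = 15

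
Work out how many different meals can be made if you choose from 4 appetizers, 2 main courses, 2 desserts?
16

Reasoning: By the multiplication principle: 4 × 2 × 2 = 16.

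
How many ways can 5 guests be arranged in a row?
120

Working:
Arrangements of 5 distinct objects: 5! = 120.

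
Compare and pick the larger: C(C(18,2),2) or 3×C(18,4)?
C(C(18,2),2)=11,628, 3×C(18,4)=9,180.

Answer: C(C(18,2),2)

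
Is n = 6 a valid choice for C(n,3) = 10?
No

Working:
C(6,3) = 6·5·4/3! = 120/6 = 20, which does not equal 10.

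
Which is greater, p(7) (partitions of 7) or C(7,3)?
C(7,3)

Pentagonal recurrence p(n) = p(n−1) + p(n−2) − p(n−5) − p(n−7) + …: p(7) = p(6) + p(5) − p(2) − p(0) = 11 + 7 − 2 − 1 = 15; C(7,3) = 35.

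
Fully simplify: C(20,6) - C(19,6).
C(20,6) - C(19,6) = C(19,5) = 11,628.
Final answer: 11,628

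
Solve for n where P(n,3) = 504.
9
P(n,3) = n(n−1)(n−2) is increasing in n; n(n−1)(n−2) ≈ (n−1)^3 = 504 gives n ≈ 9.0. Check: P(7,3) = 210, P(8,3) = 336, P(9,3) = 504 ✓. So n = 9.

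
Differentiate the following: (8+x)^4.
4(8+x)^3

Using the power rule: d/dx (8+x)^4 = 4(8+x)^{3}.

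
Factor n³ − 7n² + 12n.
n(n − 3)(n − 4)

n³ − 7n² + 12n = n(n² − 7n + 12) = n(n − 3)(n − 4).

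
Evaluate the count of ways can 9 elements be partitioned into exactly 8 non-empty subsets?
36

Reasoning: This equals S(9,8), the Stirling number of the 2nd kind.
Using the Stirling recurrence: S(n,k) = k·S(n-1,k) + S(n-1,k-1)
S(9,8) = 8·S(8,8) + S(8,7)
         = 8·1 + 28
         = 8 + 28
         = 36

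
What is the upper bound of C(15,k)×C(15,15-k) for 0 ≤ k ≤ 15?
41,409,225
C(15,k)·C(15,15-k) = C(15,k)², maximised at the centre k = 7: C(15,7)² = 41,409,225.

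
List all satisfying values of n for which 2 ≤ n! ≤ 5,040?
n! is strictly increasing; 2! = 2 and 7! = 5,040, so valid n = 2, 3, 4, 5, 6, 7.

Answer: 2, 3, 4, 5, 6, 7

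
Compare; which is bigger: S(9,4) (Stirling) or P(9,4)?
S(9,4)

Solution: S(9,4) = 4·S(8,4) + S(8,3) = 4·1,701 + 966 = 7,770; P(9,4) = 3,024.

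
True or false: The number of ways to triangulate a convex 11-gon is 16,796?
False

Triangulations of a convex 11-gon are counted by the Catalan number C_9: C_9 = C(18,9)/(9+1) = 48,620/10 = 4,862.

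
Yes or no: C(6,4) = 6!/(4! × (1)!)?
The correct denominator is 4!×2!, giving C(6,4) = 15; the stated RHS is 6!/(4!×1!) = 30 ≠ 15, so the statement does not hold.

Answer: No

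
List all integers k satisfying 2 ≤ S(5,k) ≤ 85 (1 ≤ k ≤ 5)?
2, 3, 4

Explanation: S(5,1)=1; S(5,2)=15; S(5,3)=25; S(5,4)=10; S(5,5)=1. So valid k = 2, 3, 4.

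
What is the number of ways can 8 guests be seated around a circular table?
5,040

Circular arrangements: (8-1)! = 5,040.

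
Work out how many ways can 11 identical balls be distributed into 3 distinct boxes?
78

C(11+3-1, 3-1) = C(13, 2) = 78.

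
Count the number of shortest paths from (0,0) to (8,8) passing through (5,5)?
5,040

Solution: To (5,5): C(10,5)=252. From there: C(6,3)=20. Total: 5,040.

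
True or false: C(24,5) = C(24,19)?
True

C(24,5) = C(24,24-5) by the symmetry property; both equal 42,504.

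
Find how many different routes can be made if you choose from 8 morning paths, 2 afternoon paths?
By the multiplication principle: 8 × 2 = 16.
Final answer: 16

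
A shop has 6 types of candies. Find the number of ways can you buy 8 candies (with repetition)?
1,287

Working:
Stars and bars: C(8+6-1, 8) = C(13, 8) = 1,287.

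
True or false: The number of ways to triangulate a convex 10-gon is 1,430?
True
Triangulations of a convex 10-gon are counted by the Catalan number C_8: C_8 = C(16,8)/(8+1) = 12,870/9 = 1,430.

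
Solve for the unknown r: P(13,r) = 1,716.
3

P(13,r) = 13·12·…·(13−r+1), a product of r factors. Multiplying down from 13: 13 = 13; 13·12 = 156; 13·12·11 = 1,716 ✓ (3 factors). So r = 3.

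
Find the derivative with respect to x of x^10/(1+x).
(10x^9(1+x) - x^10)/(1+x)²

Quotient rule: [10x^{9}(1+x) - x^10]/(1+x)².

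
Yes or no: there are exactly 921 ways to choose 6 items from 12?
No
C(12,6) = 924 ≠ 921.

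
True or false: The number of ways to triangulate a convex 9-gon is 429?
Triangulations of a convex 9-gon are counted by the Catalan number C_7: C_7 = C(14,7)/(7+1) = 3,432/8 = 429.
Final answer: True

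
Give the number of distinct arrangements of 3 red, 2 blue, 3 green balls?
Multinomial: 8!/(3! × 2! × 3!) = 560.

Answer: 560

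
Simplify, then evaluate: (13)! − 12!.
5,748,019,200

Reasoning: (13)! − 12! = (13)·12! − 12! = (13−1)·12! = 12·12! = 5,748,019,200.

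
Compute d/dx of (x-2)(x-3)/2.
(2x - 5)/2

Solution: d/dx[(x-2)(x-3)] = (x-3) + (x-2) = 2x - 5. Dividing by 2 gives (2x - 5)/2.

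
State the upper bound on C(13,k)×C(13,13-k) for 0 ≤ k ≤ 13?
2,944,656

Working:
C(13,k)·C(13,13-k) = C(13,k)², maximised at the centre k = 6: C(13,6)² = 2,944,656.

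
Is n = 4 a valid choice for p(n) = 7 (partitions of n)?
No
Pentagonal recurrence p(n) = p(n−1) + p(n−2) − p(n−5) − p(n−7) + …: p(4) = p(3) + p(2) = 3 + 2 = 5, which does not equal 7.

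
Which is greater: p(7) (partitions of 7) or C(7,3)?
Pentagonal recurrence p(n) = p(n−1) + p(n−2) − p(n−5) − p(n−7) + …: p(7) = p(6) + p(5) − p(2) − p(0) = 11 + 7 − 2 − 1 = 15; C(7,3) = 35.

Answer: C(7,3)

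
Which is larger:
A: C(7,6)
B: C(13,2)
B

Solution: A=C(7,6)=7, B=C(13,2)=78.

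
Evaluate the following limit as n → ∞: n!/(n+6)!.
0

n!/(n+6)! = 1/[(n+1)(n+2)···(n+6)] → 0 as n → ∞.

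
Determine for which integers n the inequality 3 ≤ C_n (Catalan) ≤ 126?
3, 4, 5
C_2=2; C_3=5; C_4=14; C_5=42; C_6=132. So valid n = 3, 4, 5.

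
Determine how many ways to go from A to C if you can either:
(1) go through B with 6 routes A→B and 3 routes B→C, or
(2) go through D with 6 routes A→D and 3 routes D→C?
Route via B: 6×3=18. Route via D: 6×3=18. Total: 36.
Final answer: 36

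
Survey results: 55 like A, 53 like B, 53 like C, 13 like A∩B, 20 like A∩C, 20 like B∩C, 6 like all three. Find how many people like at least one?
114

|A∪B∪C| = 55+53+53-13-20-20+6 = 114.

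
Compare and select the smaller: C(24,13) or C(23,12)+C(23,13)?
Equal

Reasoning: By Pascal's identity: C(24,13) = C(23,12)+C(23,13) = 2,496,144. Equal.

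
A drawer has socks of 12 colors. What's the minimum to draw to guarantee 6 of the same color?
61

Working:
Worst case: 5 of each = 60. One more: 61.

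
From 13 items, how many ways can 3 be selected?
286
C(13,3) = 13! / (3! × (13-3)!)
         = 13! / (3! × 10!)
         = 286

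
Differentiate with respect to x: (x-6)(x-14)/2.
d/dx[(x-6)(x-14)] = (x-14) + (x-6) = 2x - 20. Dividing by 2 gives (2x - 20)/2.
Final answer: (2x - 20)/2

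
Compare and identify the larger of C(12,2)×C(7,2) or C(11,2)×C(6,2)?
C(12,2)×C(7,2)

Reasoning: C(12,2)×C(7,2)=1,386, C(11,2)×C(6,2)=825.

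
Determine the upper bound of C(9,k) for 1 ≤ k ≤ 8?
126

Working:
C(9,k) is maximised at the centre of the row: C(9,4) = 126.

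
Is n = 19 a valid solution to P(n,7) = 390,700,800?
No

Explanation: P(19,7) = 19·18·17·16·15·14·13 = 253,955,520, which does not equal 390,700,800.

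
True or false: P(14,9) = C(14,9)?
False

Working:
P(14,9) = 726,485,760 and C(14,9) = 2,002; P(n,r) = r! × C(n,r) so P > C whenever r ≥ 2.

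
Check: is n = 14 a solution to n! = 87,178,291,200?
Yes
14! = 14·13! = 14·6,227,020,800 = 87,178,291,200, which equals 87,178,291,200.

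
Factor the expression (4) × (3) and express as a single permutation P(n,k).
P(4,2) = 4!/(2)!

Working:
Product of 2 consecutive descending integers starting at 4: P(4,2) = 4!/2! = 12.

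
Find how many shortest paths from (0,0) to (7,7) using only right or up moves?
3,432

Solution: Choose 7 rights from 14 moves: C(14,7) = 3,432.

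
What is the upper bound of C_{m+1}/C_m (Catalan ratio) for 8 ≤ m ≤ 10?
7/2

C_{m+1}/C_m = 2(2m+1)/(m+2), which increases with m. Maximum at m = 10: 2·21/12 = 7/2.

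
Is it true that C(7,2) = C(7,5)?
True
Symmetry C(n,k) = C(n,n-k): C(7,2) = 21 and C(7,5) = 21. Both sides agree, so the statement holds.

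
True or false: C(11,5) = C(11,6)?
C(11,5) = C(11,11-5) by the symmetry property; both equal 462.
Final answer: True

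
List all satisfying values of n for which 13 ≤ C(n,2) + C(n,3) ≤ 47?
5, 6
C(4,2)+C(4,3)=10; C(5,2)+C(5,3)=20; C(6,2)+C(6,3)=35; C(7,2)+C(7,3)=56. So valid n = 5, 6.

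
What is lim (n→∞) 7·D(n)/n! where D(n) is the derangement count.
7/e

Solution: D(n)/n! → 1/e, so 7·D(n)/n! → 7/e.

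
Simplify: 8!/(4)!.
1,680

This equals 8×7×...×5 = 1,680.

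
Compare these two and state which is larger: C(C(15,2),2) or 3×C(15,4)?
C(C(15,2),2)

C(C(15,2),2)=5,460, 3×C(15,4)=4,095.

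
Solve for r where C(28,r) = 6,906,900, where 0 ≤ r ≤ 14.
9

Reasoning: C(28,r) is increasing for 0 ≤ r ≤ 14. Stepping up (C(28,r+1) = C(28,r)·(28−r)/(r+1)): C(28,1) = 28, C(28,2) = 378, C(28,3) = 3,276, C(28,4) = 20,475, C(28,5) = 98,280, C(28,6) = 376,740, C(28,7) = 1,184,040, C(28,8) = 3,108,105, C(28,9) = 6,906,900 ✓. So r = 9.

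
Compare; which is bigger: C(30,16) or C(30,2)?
C(30,16)=145,422,675, C(30,2)=435.
Final answer: C(30,16)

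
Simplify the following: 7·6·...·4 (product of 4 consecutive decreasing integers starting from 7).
840

Explanation: This is P(7,4) = 7!/(3)! = 840.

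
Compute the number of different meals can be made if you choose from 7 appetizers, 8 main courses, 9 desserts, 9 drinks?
By the multiplication principle: 7 × 8 × 9 × 9 = 4,536.

Answer: 4,536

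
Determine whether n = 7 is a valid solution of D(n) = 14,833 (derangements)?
D(7) = (7-1)·[D(6) + D(5)] = 6·[265 + 44] = 1,854, which does not equal 14,833.
Final answer: No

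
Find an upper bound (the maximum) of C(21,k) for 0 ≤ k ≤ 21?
352,716

Maximum at k = 10 or k = 11: C(21,10) = 352,716.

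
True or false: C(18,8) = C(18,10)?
True

Explanation: C(18,8) = C(18,18-8) by the symmetry property; both equal 43,758.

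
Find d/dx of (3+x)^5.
5(3+x)^4

Reasoning: Using the power rule: d/dx (3+x)^5 = 5(3+x)^{4}.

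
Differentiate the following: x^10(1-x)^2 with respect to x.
10x^9(1-x)^2 - 2x^10(1-x)^1

Product rule: 10x^{9}(1-x)^{2} + x^10·(-2)(1-x)^{1}.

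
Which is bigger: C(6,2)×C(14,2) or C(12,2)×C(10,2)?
C(12,2)×C(10,2)

C(6,2)×C(14,2)=1,365, C(12,2)×C(10,2)=2,970.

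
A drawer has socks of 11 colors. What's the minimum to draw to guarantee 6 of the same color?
56

Reasoning: Worst case: 5 of each = 55. One more: 56.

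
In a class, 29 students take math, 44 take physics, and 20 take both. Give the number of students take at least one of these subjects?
53

|A∪B| = |A|+|B|-|A∩B| = 29+44-20 = 53.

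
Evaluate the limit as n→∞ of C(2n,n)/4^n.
0

Explanation: C(2n,n) ~ 4^n/√(πn), so C(2n,n)/4^n ~ 1/√(πn) → 0.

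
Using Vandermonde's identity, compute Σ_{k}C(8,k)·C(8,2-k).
120
= C(8+8,2) = C(16,2) = 120.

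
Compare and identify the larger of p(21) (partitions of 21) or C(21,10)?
C(21,10)

Reasoning: Pentagonal recurrence p(n) = p(n−1) + p(n−2) − p(n−5) − p(n−7) + …: p(21) = p(20) + p(19) − p(16) − p(14) + p(9) + p(6) = 627 + 490 − 231 − 135 + 30 + 11 = 792; C(21,10) = 352,716.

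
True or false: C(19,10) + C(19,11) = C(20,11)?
True
Pascal's identity C(n,k) + C(n,k+1) = C(n+1,k+1): 92,378 + 75,582 = 167,960 = C(20,11).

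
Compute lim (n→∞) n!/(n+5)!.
0

Working:
n!/(n+5)! = 1/[(n+1)(n+2)···(n+5)] → 0 as n → ∞.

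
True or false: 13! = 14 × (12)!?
False

Reasoning: 13! = 13 × 12! = 6,227,020,800, but 14 × 12! = 6,706,022,400.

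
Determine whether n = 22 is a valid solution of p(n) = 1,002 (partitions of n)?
Yes

Solution: Pentagonal recurrence p(n) = p(n−1) + p(n−2) − p(n−5) − p(n−7) + …: p(22) = p(21) + p(20) − p(17) − p(15) + p(10) + p(7) − p(0) = 792 + 627 − 297 − 176 + 42 + 15 − 1 = 1,002, which equals 1,002.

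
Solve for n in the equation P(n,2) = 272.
17

P(n,2) = n(n−1) is increasing in n; n(n−1) ≈ (n−0.5)^2 = 272 gives n ≈ 17.0. Check: P(15,2) = 210, P(16,2) = 240, P(17,2) = 272 ✓. So n = 17.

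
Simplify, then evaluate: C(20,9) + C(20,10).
352,716

Solution: By Pascal's identity: C(21,10) = 352,716.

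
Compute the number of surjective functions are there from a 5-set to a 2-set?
Onto functions = 2! × S(5,2)
First compute S(5,2) via recurrence:
Using the Stirling recurrence: S(n,k) = k·S(n-1,k) + S(n-1,k-1)
S(5,2) = 2·S(4,2) + S(4,1)
         = 2·7 + 1
         = 14 + 1
         = 15
Then: 2 × 15 = 30
Final answer: 30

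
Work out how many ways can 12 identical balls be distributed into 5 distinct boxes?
1,820

Solution: C(12+5-1, 5-1) = C(16, 4) = 1,820.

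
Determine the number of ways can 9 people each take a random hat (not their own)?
133,496

Solution: Using D(n) = (n-1)[D(n-1) + D(n-2)]:
D(9) = (9-1) × [D(8) + D(7)]
      = 8 × [14833 + 1854]
      = 8 × 16687
      = 133,496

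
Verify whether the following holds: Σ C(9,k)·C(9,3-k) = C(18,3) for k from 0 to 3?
True

Working:
Vandermonde's identity gives C(18,3) = 816; RHS C(18,3) = 816.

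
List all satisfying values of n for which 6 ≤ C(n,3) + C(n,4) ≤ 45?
5, 6
C(4,3)+C(4,4)=5; C(5,3)+C(5,4)=15; C(6,3)+C(6,4)=35; C(7,3)+C(7,4)=70. So valid n = 5, 6.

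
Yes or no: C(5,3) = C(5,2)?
Yes

Reasoning: Symmetry C(n,k) = C(n,n-k): C(5,3) = 10 and C(5,2) = 10. Both sides agree, so the statement holds.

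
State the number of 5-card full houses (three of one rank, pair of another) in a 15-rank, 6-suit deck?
Triple rank: 15. Triple suits: C(6,3)=20. Pair rank: 14. Pair suits: C(6,2)=15. Total: 63,000.
Final answer: 63,000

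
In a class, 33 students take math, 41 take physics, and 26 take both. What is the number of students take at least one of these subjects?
48

Solution: |A∪B| = |A|+|B|-|A∩B| = 33+41-26 = 48.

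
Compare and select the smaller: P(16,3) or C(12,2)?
C(12,2)
P(16,3)=3,360, C(12,2)=66.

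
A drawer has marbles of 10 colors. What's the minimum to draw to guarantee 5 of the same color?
Worst case: 4 of each = 40. One more: 41.

Answer: 41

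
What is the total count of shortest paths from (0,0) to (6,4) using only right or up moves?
210

Choose 6 rights from 10 moves: C(10,6) = 210.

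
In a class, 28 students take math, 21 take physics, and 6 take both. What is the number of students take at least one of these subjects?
43

Explanation: |A∪B| = |A|+|B|-|A∩B| = 28+21-6 = 43.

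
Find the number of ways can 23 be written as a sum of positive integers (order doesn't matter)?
Pentagonal recurrence p(n) = p(n−1) + p(n−2) − p(n−5) − p(n−7) + …: p(23) = p(22) + p(21) − p(18) − p(16) + p(11) + p(8) − p(1) = 1,002 + 792 − 385 − 231 + 56 + 22 − 1 = 1,255.

Answer: 1,255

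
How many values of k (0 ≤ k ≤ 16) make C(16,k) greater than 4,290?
Row 16 is unimodal and symmetric about k=16/2. C(16,4)=1,820 ≤ 4,290; C(16,5)=4,368 > 4,290; by symmetry C(16,k) > 4,290 for k = 5..11. That's 11 - 5 + 1 = 7 values.

Answer: 7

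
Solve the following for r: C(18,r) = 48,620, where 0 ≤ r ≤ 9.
C(18,r) is increasing for 0 ≤ r ≤ 9. Stepping up (C(18,r+1) = C(18,r)·(18−r)/(r+1)): C(18,1) = 18, C(18,2) = 153, C(18,3) = 816, C(18,4) = 3,060, C(18,5) = 8,568, C(18,6) = 18,564, C(18,7) = 31,824, C(18,8) = 43,758, C(18,9) = 48,620 ✓. So r = 9.

Answer: 9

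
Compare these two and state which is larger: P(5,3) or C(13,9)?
C(13,9)

P(5,3)=60, C(13,9)=715.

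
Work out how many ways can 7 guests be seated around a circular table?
720

Solution: Circular arrangements: (7-1)! = 720.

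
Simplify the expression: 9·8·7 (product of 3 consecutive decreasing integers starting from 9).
504

Reasoning: This is P(9,3) = 9!/(6)! = 504.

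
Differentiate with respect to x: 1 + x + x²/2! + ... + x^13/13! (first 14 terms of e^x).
1 + x + x²/2! + ... + x^12/12!

Differentiating term by term gives the first 13 terms of e^x.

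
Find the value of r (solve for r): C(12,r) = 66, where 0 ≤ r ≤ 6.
2

Explanation: C(12,r) is increasing for 0 ≤ r ≤ 6. Stepping up (C(12,r+1) = C(12,r)·(12−r)/(r+1)): C(12,1) = 12, C(12,2) = 66 ✓. So r = 2.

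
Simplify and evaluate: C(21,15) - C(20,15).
C(21,15) - C(20,15) = C(20,14) = 38,760.

Answer: 38,760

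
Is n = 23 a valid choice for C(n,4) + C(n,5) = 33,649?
No

Solution: C(23,4) + C(23,5) = 8,855 + 33,649 = 42,504, which does not equal 33,649.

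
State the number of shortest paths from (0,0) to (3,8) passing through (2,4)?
75

Reasoning: To (2,4): C(6,2)=15. From there: C(5,1)=5. Total: 75.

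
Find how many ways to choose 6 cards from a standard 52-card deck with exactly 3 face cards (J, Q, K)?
2,173,600

Working:
12 face cards and 40 non-face cards: C(12,3) × C(40,3) = 220 × 9,880 = 2,173,600.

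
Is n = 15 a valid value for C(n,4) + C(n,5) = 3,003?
No

Working:
C(15,4) + C(15,5) = 1,365 + 3,003 = 4,368, which does not equal 3,003.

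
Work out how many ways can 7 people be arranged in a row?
5,040

Arrangements of 7 distinct objects: 7! = 5,040.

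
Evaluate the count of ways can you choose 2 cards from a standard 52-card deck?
1,326

Solution: C(52,2) = 1,326.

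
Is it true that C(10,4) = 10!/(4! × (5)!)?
False

The correct denominator is 4!×6!, giving C(10,4) = 210; the stated RHS is 10!/(4!×5!) = 1,260 ≠ 210, so the statement does not hold.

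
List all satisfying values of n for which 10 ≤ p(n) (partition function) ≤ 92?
6, 7, 8, 9, 10, 11, 12
Tabulating p(n) via p(n) = p(n−1) + p(n−2) − p(n−5) − p(n−7) + …: p(5)=7; p(6)=11; p(7)=15; p(8)=22; p(9)=30; p(10)=42; p(11)=56; p(12)=77; p(13)=101. So valid n = 6, 7, 8, 9, 10, 11, 12.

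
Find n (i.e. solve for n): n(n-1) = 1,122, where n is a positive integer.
n² − n − 1,122 = 0, so n = (1 ± √(1 + 4·1,122))/2 = (1 ± √4,489)/2 = (1 ± 67)/2, i.e. n = 34 or n = -33. Taking the positive root, n = 34 (check: 34×33 = 1,122).
Final answer: 34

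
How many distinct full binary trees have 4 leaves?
5

Reasoning: Using the Catalan number formula: C_n = C(2n, n) / (n+1)
C_3 = C(6, 3) / (3+1)
     = 20 / 4
     = 5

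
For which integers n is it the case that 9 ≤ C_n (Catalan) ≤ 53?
C_3=5; C_4=14; C_5=42; C_6=132. So valid n = 4, 5.
Final answer: 4, 5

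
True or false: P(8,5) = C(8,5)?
False

Working:
P(8,5) = 6,720 but C(8,5) = 56; they differ by a factor of 5! = 120, so the statement does not hold.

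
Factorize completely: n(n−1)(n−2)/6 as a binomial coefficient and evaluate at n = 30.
C(n,3); C(30,3) = 4,060

Working:
n(n−1)(n−2)/6 = n!/(3!(n−3)!) = C(n,3). At n = 30: C(30,3) = 4,060.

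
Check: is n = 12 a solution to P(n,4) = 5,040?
No

P(12,4) = 12·11·10·9 = 11,880, which does not equal 5,040.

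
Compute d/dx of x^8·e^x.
(8x^7 + x^8)e^x

Working:
Product rule: d/dx[x^8]·e^x + x^8·d/dx[e^x] = 8x^{7}e^x + x^8e^x.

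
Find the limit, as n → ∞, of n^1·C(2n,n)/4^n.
∞

C(2n,n) ~ 4^n/√(πn), so n^1·C(2n,n)/4^n ~ n^(1 − 1/2)/√π → ∞.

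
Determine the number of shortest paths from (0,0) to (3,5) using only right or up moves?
56

Explanation: Choose 3 rights from 8 moves: C(8,3) = 56.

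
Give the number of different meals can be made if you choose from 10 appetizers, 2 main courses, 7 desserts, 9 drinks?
1,260

Explanation: By the multiplication principle: 10 × 2 × 7 × 9 = 1,260.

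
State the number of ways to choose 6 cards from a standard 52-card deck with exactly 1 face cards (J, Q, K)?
7,896,096

Explanation: 12 face cards and 40 non-face cards: C(12,1) × C(40,5) = 12 × 658,008 = 7,896,096.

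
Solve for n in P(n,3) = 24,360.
30

Solution: P(n,3) = n(n−1)(n−2) is increasing in n; n(n−1)(n−2) ≈ (n−1)^3 = 24,360 gives n ≈ 30.0. Check: P(28,3) = 19,656, P(29,3) = 21,924, P(30,3) = 24,360 ✓. So n = 30.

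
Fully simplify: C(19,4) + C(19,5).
15,504

Explanation: By Pascal's identity: C(20,5) = 15,504.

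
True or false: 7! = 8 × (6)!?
7! = 7 × 6! = 5,040, but 8 × 6! = 5,760.

Answer: False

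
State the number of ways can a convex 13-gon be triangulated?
58,786

Solution: Using the Catalan number formula: C_n = C(2n, n) / (n+1)
C_11 = C(22, 11) / (11+1)
     = 705432 / 12
     = 58,786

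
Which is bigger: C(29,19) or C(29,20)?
C(29,19)=20,030,010, C(29,20)=10,015,005.
Final answer: C(29,19)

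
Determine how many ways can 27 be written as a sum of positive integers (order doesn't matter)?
3,010
Pentagonal recurrence p(n) = p(n−1) + p(n−2) − p(n−5) − p(n−7) + …: p(27) = p(26) + p(25) − p(22) − p(20) + p(15) + p(12) − p(5) − p(1) = 2,436 + 1,958 − 1,002 − 627 + 176 + 77 − 7 − 1 = 3,010.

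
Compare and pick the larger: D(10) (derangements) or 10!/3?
D(10)
D(10) = (10-1)·[D(9) + D(8)] = 9·[133,496 + 14,833] = 1,334,961; 10!/3 = 3,628,800/3 = 1,209,600.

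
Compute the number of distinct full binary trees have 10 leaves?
Using the Catalan number formula: C_n = C(2n, n) / (n+1)
C_9 = C(18, 9) / (9+1)
     = 48620 / 10
     = 4,862

Answer: 4,862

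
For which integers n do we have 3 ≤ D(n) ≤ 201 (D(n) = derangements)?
Using D(n) = (n−1)[D(n−1) + D(n−2)] with D(1)=0, D(2)=1: D(3)=2; D(4)=9; D(5)=44; D(6)=265. So valid n = 4, 5.

Answer: 4, 5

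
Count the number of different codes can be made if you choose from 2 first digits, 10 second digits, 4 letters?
80
By the multiplication principle: 2 × 10 × 4 = 80.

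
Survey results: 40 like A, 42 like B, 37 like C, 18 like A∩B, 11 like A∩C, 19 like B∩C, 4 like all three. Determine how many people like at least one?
|A∪B∪C| = 40+42+37-18-11-19+4 = 75.

Answer: 75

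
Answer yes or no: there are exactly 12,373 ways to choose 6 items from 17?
No

Explanation: C(17,6) = 12,376 ≠ 12373.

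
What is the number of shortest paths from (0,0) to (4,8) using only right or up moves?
495

Explanation: Choose 4 rights from 12 moves: C(12,4) = 495.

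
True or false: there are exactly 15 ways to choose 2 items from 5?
False

Solution: C(5,2) = 10 ≠ 15.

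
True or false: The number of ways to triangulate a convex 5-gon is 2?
Triangulations of a convex 5-gon are counted by the Catalan number C_3: C_3 = C(6,3)/(3+1) = 20/4 = 5.
Final answer: False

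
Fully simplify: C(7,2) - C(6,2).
6

Solution: C(7,2) - C(6,2) = C(6,1) = 6.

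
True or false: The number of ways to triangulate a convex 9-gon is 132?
False

Explanation: Triangulations of a convex 9-gon are counted by the Catalan number C_7: C_7 = C(14,7)/(7+1) = 3,432/8 = 429.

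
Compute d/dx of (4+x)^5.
5(4+x)^4

Explanation: Using the power rule: d/dx (4+x)^5 = 5(4+x)^{4}.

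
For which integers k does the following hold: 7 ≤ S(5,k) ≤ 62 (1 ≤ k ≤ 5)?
S(5,1)=1; S(5,2)=15; S(5,3)=25; S(5,4)=10; S(5,5)=1. So valid k = 2, 3, 4.
Final answer: 2, 3, 4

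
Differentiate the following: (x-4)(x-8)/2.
(2x - 12)/2

d/dx[(x-4)(x-8)] = (x-8) + (x-4) = 2x - 12. Dividing by 2 gives (2x - 12)/2.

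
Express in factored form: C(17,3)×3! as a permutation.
P(17,3)

Reasoning: C(17,3)×3! = [17!/(3!(14)!)]×3! = 17!/(14)! = P(17,3) = 4,080.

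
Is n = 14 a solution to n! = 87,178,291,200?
Yes

Reasoning: 14! = 14·13! = 14·6,227,020,800 = 87,178,291,200, which equals 87,178,291,200.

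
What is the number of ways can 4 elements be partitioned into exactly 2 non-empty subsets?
This equals S(4,2), the Stirling number of the 2nd kind.
Using the Stirling recurrence: S(n,k) = k·S(n-1,k) + S(n-1,k-1)
S(4,2) = 2·S(3,2) + S(3,1)
         = 2·3 + 1
         = 6 + 1
         = 7

Answer: 7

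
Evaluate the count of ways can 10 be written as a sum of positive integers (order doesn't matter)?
42

Solution: Pentagonal recurrence p(n) = p(n−1) + p(n−2) − p(n−5) − p(n−7) + …: p(10) = p(9) + p(8) − p(5) − p(3) = 30 + 22 − 7 − 3 = 42.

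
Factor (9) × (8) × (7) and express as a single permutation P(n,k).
P(9,3) = 9!/(6)!

Solution: Product of 3 consecutive descending integers starting at 9: P(9,3) = 9!/6! = 504.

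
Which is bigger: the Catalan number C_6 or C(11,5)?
C(11,5)
C_6 = C(12,6)/(6+1) = 924/7 = 132; C(11,5) = 462.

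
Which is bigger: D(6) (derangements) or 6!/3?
D(6)
D(6) = (6-1)·[D(5) + D(4)] = 5·[44 + 9] = 265; 6!/3 = 720/3 = 240.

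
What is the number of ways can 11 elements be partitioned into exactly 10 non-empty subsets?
55

Explanation: This equals S(11,10), the Stirling number of the 2nd kind.
Using the Stirling recurrence: S(n,k) = k·S(n-1,k) + S(n-1,k-1)
S(11,10) = 10·S(10,10) + S(10,9)
         = 10·1 + 45
         = 10 + 45
         = 55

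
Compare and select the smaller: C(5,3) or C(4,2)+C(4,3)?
By Pascal's identity: C(5,3) = C(4,2)+C(4,3) = 10. Equal.
Final answer: Equal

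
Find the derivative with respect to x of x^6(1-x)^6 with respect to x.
6x^5(1-x)^6 - 6x^6(1-x)^5

Product rule: 6x^{5}(1-x)^{6} + x^6·(-6)(1-x)^{5}.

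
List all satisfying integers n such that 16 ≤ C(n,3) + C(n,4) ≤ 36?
6
C(5,3)+C(5,4)=15; C(6,3)+C(6,4)=35; C(7,3)+C(7,4)=70. So valid n = 6.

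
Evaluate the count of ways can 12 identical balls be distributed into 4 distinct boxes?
455

Reasoning: C(12+4-1, 4-1) = C(15, 3) = 455.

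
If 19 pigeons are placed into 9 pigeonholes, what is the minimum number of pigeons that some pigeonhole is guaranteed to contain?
3

Pigeonhole: ⌈19/9⌉ = 3.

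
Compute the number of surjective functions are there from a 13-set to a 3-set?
1,569,750

Working:
Onto functions = 3! × S(13,3)
First compute S(13,3) via recurrence:
Using the Stirling recurrence: S(n,k) = k·S(n-1,k) + S(n-1,k-1)
S(13,3) = 3·S(12,3) + S(12,2)
         = 3·86526 + 2047
         = 259578 + 2047
         = 261,625
Then: 6 × 261625 = 1,569,750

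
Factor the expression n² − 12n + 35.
(n − 5)(n − 7)

Reasoning: Seek roots whose sum is 12 and product is 35: (5, 7). So n² − 12n + 35 = (n − 5)(n − 7).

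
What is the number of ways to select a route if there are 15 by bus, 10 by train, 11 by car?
36

Solution: By the addition principle: 15 + 10 + 11 = 36.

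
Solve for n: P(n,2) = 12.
4

Working:
P(n,2) = n(n−1) is increasing in n; n(n−1) ≈ (n−0.5)^2 = 12 gives n ≈ 4.0. Check: P(2,2) = 2, P(3,2) = 6, P(4,2) = 12 ✓. So n = 4.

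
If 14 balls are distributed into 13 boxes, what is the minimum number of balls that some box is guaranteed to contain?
2

Reasoning: Pigeonhole: ⌈14/13⌉ = 2.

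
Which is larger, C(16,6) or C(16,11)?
C(16,6)

Explanation: C(16,6)=8,008, C(16,11)=4,368.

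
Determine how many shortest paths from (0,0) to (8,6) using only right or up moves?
3,003

Solution: Choose 8 rights from 14 moves: C(14,8) = 3,003.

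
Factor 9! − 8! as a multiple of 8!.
9! − 8! = 9·8! − 8! = (9 − 1)·8! = 8 × 8! = 322,560.

Answer: 8 × 8! = 322,560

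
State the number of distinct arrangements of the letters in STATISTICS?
50,400

Explanation: Word has 10 letters (S=3, T=3, A=1, I=2, C=1). Arrangements: 10!/Π(k!) = 50,400.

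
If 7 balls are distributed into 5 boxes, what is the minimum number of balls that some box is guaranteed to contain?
Pigeonhole: ⌈7/5⌉ = 2.
Final answer: 2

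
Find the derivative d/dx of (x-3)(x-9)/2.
d/dx[(x-3)(x-9)] = (x-9) + (x-3) = 2x - 12. Dividing by 2 gives (2x - 12)/2.

Answer: (2x - 12)/2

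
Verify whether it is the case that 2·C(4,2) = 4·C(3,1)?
True

Explanation: Absorption identity k·C(n,k) = n·C(n-1,k-1). LHS = 2·6 = 12; RHS = 4·3 = 12.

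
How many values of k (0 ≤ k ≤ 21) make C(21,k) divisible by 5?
Checking C(21,k) mod 5 for k = 0..21: divisible at k = 2, 3, 4, 7, 8, 9, 12, 13, 14, 17, 18, 19. That's 12 values.
Final answer: 12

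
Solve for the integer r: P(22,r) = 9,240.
3

Working:
P(22,r) = 22·21·…·(22−r+1), a product of r factors. Multiplying down from 22: 22 = 22; 22·21 = 462; 22·21·20 = 9,240 ✓ (3 factors). So r = 3.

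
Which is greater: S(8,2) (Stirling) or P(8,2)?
S(8,2)

Working:
S(8,2) = 2·S(7,2) + S(7,1) = 2·63 + 1 = 127; P(8,2) = 56.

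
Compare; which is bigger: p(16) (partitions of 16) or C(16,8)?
C(16,8)

Pentagonal recurrence p(n) = p(n−1) + p(n−2) − p(n−5) − p(n−7) + …: p(16) = p(15) + p(14) − p(11) − p(9) + p(4) + p(1) = 176 + 135 − 56 − 30 + 5 + 1 = 231; C(16,8) = 12,870.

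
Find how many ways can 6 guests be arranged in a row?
720

Working:
Arrangements of 6 distinct objects: 6! = 720.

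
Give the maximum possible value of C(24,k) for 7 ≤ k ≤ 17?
2,704,156

Solution: C(24,k) is maximised at the centre of the row: C(24,12) = 2,704,156.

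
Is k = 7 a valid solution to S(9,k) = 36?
No

Solution: S(9,7) = 7·S(8,7) + S(8,6) = 7·28 + 266 = 462, which does not equal 36.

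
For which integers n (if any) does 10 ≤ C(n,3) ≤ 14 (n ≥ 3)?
C(4,3)=4; C(5,3)=10; C(6,3)=20. So valid n = 5.
Final answer: 5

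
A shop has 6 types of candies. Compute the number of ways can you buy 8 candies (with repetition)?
1,287
Stars and bars: C(8+6-1, 8) = C(13, 8) = 1,287.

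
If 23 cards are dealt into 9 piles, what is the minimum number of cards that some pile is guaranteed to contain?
Pigeonhole: ⌈23/9⌉ = 3.

Answer: 3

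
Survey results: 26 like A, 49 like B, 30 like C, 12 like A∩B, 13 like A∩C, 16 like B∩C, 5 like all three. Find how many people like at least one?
69

Reasoning: |A∪B∪C| = 26+49+30-12-13-16+5 = 69.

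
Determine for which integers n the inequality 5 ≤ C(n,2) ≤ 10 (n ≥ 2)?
4, 5

Working:
C(3,2)=3; C(4,2)=6; C(5,2)=10; C(6,2)=15. So valid n = 4, 5.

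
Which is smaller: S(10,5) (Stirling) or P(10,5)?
P(10,5)

Explanation: S(10,5) = 5·S(9,5) + S(9,4) = 5·6,951 + 7,770 = 42,525; P(10,5) = 30,240.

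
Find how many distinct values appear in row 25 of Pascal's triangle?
13

Solution: Row 25 has entries C(25,0)..C(25,25); by symmetry C(25,k)=C(25,25-k), giving 13 distinct values.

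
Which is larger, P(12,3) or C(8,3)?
P(12,3)

Explanation: P(12,3)=1,320, C(8,3)=56.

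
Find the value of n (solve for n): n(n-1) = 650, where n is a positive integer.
26

Explanation: n² − n − 650 = 0, so n = (1 ± √(1 + 4·650))/2 = (1 ± √2,601)/2 = (1 ± 51)/2, i.e. n = 26 or n = -25. Taking the positive root, n = 26 (check: 26×25 = 650).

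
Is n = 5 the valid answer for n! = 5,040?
No

Reasoning: 5! = 5·4! = 5·24 = 120, which does not equal 5,040.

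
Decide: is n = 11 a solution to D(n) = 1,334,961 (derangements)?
No

Explanation: D(11) = (11-1)·[D(10) + D(9)] = 10·[1,334,961 + 133,496] = 14,684,570, which does not equal 1,334,961.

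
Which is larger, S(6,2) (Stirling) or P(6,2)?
S(6,2) = 2·S(5,2) + S(5,1) = 2·15 + 1 = 31; P(6,2) = 30.
Final answer: S(6,2)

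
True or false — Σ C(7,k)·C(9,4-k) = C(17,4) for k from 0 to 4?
Vandermonde's identity gives C(16,4) = 1,820; RHS C(17,4) = 2,380.
Final answer: False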